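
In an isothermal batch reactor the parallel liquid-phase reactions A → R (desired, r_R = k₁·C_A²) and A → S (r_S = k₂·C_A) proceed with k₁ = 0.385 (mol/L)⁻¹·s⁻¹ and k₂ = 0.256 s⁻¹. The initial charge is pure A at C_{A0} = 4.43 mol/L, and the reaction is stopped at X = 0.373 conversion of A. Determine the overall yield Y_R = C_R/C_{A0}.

0.314

C_A = C_{A0}(1−X) = 2.778 mol/L.
Along a PFR/batch, dC_S/dC_A = −r_S/(r_R+r_S) = −k₂/(k₂+k₁·C_A).
Integrating from C_{A0} to C_A: C_S = (0.256/0.385)·ln[(0.256+0.385·4.43)/(0.256+0.385·2.78)] = 0.6649·ln(1.962/1.325) = 0.2607 mol/L.
Then C_R = (C_{A0}−C_A) − C_S = 1.652 − 0.2607 = 1.392 mol/L.
Y_R = C_R/C_{A0} = 1.392/4.43 = 0.314.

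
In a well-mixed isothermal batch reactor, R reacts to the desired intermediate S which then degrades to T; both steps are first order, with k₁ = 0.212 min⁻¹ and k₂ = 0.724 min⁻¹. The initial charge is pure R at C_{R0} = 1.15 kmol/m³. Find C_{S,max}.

0.203 kmol/m³

Evaluating C_S at t_opt = ln(k₂/k₁)/(k₂−k₁) gives C_{S,max}/C_{R0} = (k₁/k₂)^[k₂/(k₂−k₁)].
= (0.212/0.724)^(0.724/(0.724−0.212)) = (0.2928)^(1.414) = 0.1761.
C_{S,max} = 0.1761×1.15 = 0.203 kmol/m³.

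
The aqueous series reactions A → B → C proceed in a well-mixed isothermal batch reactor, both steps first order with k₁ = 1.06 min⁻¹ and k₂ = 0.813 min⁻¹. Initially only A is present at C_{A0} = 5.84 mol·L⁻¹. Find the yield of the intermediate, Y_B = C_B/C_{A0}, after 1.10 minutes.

0.417

Solving the coupled first-order balances gives C_B(t) = [k₁/(k₂−k₁)]·C_{A0}·(e^(−k₁t) − e^(−k₂t)).
e^(−k₁t) = e^(−1.06×1.10) = e^(−1.166) = 0.3116; e^(−k₂t) = e^(−0.8943) = 0.4089.
C_B = 1.06×5.84/(0.813−1.06) × (0.3116−0.4089) = (-25.06)×(-0.09728) = 2.438 mol·L⁻¹.
Y_B = C_B/C_{A0} = 2.438/5.84 = 0.417.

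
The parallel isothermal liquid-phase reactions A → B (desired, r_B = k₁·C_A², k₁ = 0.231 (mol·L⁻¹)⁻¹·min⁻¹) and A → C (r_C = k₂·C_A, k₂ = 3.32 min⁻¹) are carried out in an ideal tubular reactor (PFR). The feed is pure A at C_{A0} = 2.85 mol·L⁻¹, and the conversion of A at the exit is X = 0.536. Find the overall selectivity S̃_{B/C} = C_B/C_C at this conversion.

C_A = C_{A0}(1−X) = 1.322 mol·L⁻¹.
Along a PFR/batch, dC_C/dC_A = −r_C/(r_B+r_C) = −k₂/(k₂+k₁·C_A).
Integrating from C_{A0} to C_A: C_C = (3.32/0.231)·ln[(3.32+0.231·2.85)/(3.32+0.231·1.32)] = 14.37·ln(3.978/3.625) = 1.335 mol·L⁻¹.
Then C_B = (C_{A0}−C_A) − C_C = 1.528 − 1.335 = 0.1927 mol·L⁻¹.
S̃_{B/C} = C_B/C_C = 0.1927/1.335 = 0.144.

0.144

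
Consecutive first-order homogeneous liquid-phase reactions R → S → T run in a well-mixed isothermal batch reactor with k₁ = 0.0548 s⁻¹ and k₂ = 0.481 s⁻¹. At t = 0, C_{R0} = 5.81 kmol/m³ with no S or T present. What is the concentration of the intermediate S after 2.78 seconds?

0.445 kmol/m³

The intermediate concentration in a first-order A→B→C sequence is C_S = k₁C_{R0}(e^(−k₁t) − e^(−k₂t))/(k₂−k₁).
e^(−k₁t) = e^(−0.0548×2.78) = e^(−0.1523) = 0.8587; e^(−k₂t) = e^(−1.337) = 0.2626.
C_S = 0.0548×5.81/(0.481−0.0548) × (0.8587−0.2626) = 0.7470×0.5961 = 0.4453 kmol/m³.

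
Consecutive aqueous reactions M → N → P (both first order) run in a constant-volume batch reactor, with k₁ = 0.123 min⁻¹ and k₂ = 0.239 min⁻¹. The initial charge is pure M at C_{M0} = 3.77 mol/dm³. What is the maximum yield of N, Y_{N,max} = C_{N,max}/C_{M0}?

0.254

At the optimum, C_{N,max}/C_{M0} = (k₁/k₂)^[k₂/(k₂−k₁)].
= (0.123/0.239)^(0.239/(0.239−0.123)) = (0.5146)^(2.060) = 0.2545.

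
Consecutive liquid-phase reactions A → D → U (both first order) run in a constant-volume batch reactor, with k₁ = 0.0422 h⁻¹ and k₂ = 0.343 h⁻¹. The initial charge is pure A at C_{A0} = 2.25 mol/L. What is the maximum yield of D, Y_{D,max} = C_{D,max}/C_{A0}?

Evaluating C_D at t_opt = ln(k₂/k₁)/(k₂−k₁) gives C_{D,max}/C_{A0} = (k₁/k₂)^[k₂/(k₂−k₁)].
= (0.0422/0.343)^(0.343/(0.343−0.0422)) = (0.1230)^(1.140) = 0.09170.

0.0917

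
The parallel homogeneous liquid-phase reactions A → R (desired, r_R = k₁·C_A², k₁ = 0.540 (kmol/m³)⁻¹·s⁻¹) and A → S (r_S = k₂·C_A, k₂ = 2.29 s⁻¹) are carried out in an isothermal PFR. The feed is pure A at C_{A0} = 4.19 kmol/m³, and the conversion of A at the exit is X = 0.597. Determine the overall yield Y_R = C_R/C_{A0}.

C_A = C_{A0}(1−X) = 1.689 kmol/m³.
Along a PFR/batch, dC_S/dC_A = −r_S/(r_R+r_S) = −k₂/(k₂+k₁·C_A).
Integrating from C_{A0} to C_A: C_S = (2.29/0.540)·ln[(2.29+0.540·4.19)/(2.29+0.540·1.69)] = 4.241·ln(4.553/3.202) = 1.493 kmol/m³.
Then C_R = (C_{A0}−C_A) − C_S = 2.501 − 1.493 = 1.009 kmol/m³.
Y_R = C_R/C_{A0} = 1.009/4.19 = 0.241.

0.241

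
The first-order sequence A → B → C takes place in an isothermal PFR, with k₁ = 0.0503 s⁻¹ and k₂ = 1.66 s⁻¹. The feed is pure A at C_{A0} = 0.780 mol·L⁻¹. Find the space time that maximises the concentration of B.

Setting dC_B/dτ = 0 gives τ_opt = ln(k₂/k₁)/(k₂−k₁).
= ln(1.66/0.0503)/(1.66−0.0503) = ln(33.00)/1.610 = 3.497/1.610 = 2.17 s.

2.17 s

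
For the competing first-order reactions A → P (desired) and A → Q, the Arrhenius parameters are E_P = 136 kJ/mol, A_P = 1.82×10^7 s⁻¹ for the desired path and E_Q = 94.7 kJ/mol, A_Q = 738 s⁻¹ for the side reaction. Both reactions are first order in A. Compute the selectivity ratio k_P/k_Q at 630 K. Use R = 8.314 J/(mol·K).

9.28

With equal orders, S_{P/Q} = k_P/k_Q = (A_P/A_Q)·exp[(E_Q−E_P)/(RT)].
(E_Q−E_P)/(RT) = (94.7−136)×10³/(8.314×630) = -41300/5238 = -7.885.
k_P/k_Q = (1.82×10^7/738)·exp(-7.885) = 24661 × 3.764×10^-4 = 9.28.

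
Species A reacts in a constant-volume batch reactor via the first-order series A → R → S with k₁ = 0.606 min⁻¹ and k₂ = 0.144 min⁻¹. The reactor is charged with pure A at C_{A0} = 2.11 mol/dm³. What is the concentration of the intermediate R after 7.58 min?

0.901 mol/dm³

For first-order series with pure A initially, C_R(t) = k₁C_{A0}/(k₂−k₁)·(e^(−k₁t) − e^(−k₂t)).
e^(−k₁t) = e^(−0.606×7.58) = e^(−4.593) = 0.01012; e^(−k₂t) = e^(−1.092) = 0.3357.
C_R = 0.606×2.11/(0.144−0.606) × (0.01012−0.3357) = (-2.768)×(-0.3256) = 0.9011 mol/dm³.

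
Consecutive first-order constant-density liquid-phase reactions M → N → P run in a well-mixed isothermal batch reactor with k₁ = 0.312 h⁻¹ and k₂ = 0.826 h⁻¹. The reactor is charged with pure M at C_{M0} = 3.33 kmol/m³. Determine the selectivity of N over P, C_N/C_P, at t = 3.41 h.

0.359

The intermediate concentration in a first-order A→B→C sequence is C_N = k₁C_{M0}(e^(−k₁t) − e^(−k₂t))/(k₂−k₁).
e^(−k₁t) = e^(−0.312×3.41) = e^(−1.064) = 0.3451; e^(−k₂t) = e^(−2.817) = 0.05981.
C_N = 0.312×3.33/(0.826−0.312) × (0.3451−0.05981) = 2.021×0.2853 = 0.5767 kmol/m³.
C_M = C_{M0}e^(−k₁t) = 1.149 kmol/m³, so C_P = C_{M0}−C_M−C_N = 1.604 kmol/m³; C_N/C_P = 0.359.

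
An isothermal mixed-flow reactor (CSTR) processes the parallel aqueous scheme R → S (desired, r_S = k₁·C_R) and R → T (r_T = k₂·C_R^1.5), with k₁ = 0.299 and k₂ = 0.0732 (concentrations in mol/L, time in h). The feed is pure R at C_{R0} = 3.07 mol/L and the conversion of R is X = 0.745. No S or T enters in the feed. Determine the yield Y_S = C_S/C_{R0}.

Exit C_R = C_{R0}(1−X) = 3.07×0.255 = 0.7828 mol/L.
Rates in a CSTR are evaluated at the outlet concentration: r_S = 0.299×0.7828 = 0.2341, r_T = 0.0732×0.7828^1.5 = 0.05070.
Fraction of consumed R going to S: r_S/(r_S+r_T) = 0.8220.
C_S = 0.8220·C_{R0}·X = 0.8220×3.07×0.745 = 1.88 mol/L; Y_S = C_S/C_{R0} = 0.612.

0.612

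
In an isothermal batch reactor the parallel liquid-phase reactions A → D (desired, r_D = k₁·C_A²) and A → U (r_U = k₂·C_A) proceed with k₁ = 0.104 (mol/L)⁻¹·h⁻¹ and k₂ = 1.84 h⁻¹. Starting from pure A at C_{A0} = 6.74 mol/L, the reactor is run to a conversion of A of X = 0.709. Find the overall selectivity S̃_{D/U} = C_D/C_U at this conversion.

C_A = C_{A0}(1−X) = 1.961 mol/L.
Along a PFR/batch, dC_U/dC_A = −r_U/(r_D+r_U) = −k₂/(k₂+k₁·C_A).
Integrating from C_{A0} to C_A: C_U = (1.84/0.104)·ln[(1.84+0.104·6.74)/(1.84+0.104·1.96)] = 17.69·ln(2.541/2.044) = 3.851 mol/L.
Then C_D = (C_{A0}−C_A) − C_U = 4.779 − 3.851 = 0.9280 mol/L.
S̃_{D/U} = C_D/C_U = 0.9280/3.851 = 0.241.

0.241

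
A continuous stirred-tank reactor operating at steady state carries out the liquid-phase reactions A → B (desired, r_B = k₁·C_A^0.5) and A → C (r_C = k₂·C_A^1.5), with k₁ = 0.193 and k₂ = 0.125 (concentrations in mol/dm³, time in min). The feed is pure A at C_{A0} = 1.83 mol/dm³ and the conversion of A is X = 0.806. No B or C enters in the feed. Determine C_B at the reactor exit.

1.20 mol/dm³

Exit C_A = C_{A0}(1−X) = 1.83×0.194 = 0.3550 mol/dm³.
A CSTR operates uniformly at the exit composition, giving r_B = 0.1150 and r_C = 0.02644 (each k·C_A^n at C_A = 0.3550).
Fraction of consumed A going to B: r_B/(r_B+r_C) = 0.8131.
C_B = 0.8131·C_{A0}·X = 0.8131×1.83×0.806 = 1.20 mol/dm³.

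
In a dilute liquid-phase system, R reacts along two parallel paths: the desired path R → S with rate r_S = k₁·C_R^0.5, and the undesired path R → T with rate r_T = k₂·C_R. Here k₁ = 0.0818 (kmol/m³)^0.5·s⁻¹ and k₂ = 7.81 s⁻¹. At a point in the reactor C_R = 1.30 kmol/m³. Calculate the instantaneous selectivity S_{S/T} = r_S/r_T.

0.00919

S_{S/T} = r_S/r_T = (k₁·C_R^0.5)/(k₂·C_R) = (k₁/k₂)·C_R^-0.5.
= (0.0818×1.300^0.5) / (7.81×1.300) = 0.09327/10.15 = 0.00919.
The undesired path is higher order in R, so low C_R (CSTR or dilute feed) favours S.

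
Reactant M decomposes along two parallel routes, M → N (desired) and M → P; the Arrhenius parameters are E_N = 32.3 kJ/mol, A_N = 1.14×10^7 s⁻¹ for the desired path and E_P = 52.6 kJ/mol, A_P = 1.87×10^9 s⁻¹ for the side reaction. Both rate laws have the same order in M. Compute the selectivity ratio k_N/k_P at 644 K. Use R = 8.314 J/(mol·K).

With equal orders, S_{N/P} = k_N/k_P = (A_N/A_P)·exp[(E_P−E_N)/(RT)].
(E_P−E_N)/(RT) = (52.6−32.3)×10³/(8.314×644) = 20300/5354 = 3.791.
k_N/k_P = (1.14×10^7/1.87×10^9)·exp(3.791) = 0.006096 × 44.32 = 0.270.
Since E_N < E_P, lowering the temperature improves selectivity toward N.

0.270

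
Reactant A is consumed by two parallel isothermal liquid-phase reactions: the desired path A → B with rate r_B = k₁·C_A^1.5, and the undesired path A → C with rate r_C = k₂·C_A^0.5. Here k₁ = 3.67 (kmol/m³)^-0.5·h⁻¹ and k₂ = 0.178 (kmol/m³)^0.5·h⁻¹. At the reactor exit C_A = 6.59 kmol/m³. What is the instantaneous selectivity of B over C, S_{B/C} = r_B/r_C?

136

S_{B/C} = r_B/r_C = (k₁·C_A^1.5)/(k₂·C_A^0.5) = (k₁/k₂)·C_A.
= (3.67×6.590^1.5) / (0.178×6.590^0.5) = 62.09/0.4569 = 136.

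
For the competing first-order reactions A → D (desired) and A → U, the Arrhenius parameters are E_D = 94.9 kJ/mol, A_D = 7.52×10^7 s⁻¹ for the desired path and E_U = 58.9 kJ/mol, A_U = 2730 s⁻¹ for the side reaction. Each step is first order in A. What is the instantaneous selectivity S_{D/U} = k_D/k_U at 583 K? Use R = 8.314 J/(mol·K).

Since both paths have the same order in A, the concentration cancels and S_{D/U} = k_D/k_U = (A_D/A_U)·exp[(E_U−E_D)/(RT)].
(E_U−E_D)/(RT) = (58.9−94.9)×10³/(8.314×583) = -36000/4847 = -7.427.
k_D/k_U = (7.52×10^7/2730)·exp(-7.427) = 27546 × 5.949×10^-4 = 16.4.

16.4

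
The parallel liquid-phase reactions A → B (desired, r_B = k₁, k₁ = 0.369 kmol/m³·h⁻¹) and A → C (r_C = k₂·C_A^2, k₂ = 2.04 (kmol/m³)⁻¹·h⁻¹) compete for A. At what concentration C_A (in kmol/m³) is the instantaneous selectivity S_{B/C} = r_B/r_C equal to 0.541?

0.578 kmol/m³

S_{B/C} = (k₁/k₂)·C_A^-2 ⇒ C_A = (S·k₂/k₁)^(-0.5).
= (0.541×2.04/0.369)^(-0.5) = (2.991)^(-0.5) = 0.578 kmol/m³.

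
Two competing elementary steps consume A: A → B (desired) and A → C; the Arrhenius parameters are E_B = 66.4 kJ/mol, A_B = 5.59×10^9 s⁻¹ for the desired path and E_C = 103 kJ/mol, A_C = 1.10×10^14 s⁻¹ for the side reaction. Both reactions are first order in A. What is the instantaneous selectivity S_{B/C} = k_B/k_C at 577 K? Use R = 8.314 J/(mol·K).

0.105

With equal orders, S_{B/C} = k_B/k_C = (A_B/A_C)·exp[(E_C−E_B)/(RT)].
(E_C−E_B)/(RT) = (103−66.4)×10³/(8.314×577) = 36600/4797 = 7.629.
k_B/k_C = (5.59×10^9/1.10×10^14)·exp(7.629) = 5.082×10^-5 × 2058 = 0.105.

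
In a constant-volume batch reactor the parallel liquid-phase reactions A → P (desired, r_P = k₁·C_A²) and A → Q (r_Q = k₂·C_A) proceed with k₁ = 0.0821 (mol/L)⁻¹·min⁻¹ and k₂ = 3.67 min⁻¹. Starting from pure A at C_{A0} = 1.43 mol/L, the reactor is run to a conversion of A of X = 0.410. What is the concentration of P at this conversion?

0.0145 mol/L

C_A = C_{A0}(1−X) = 0.8437 mol/L.
Along a PFR/batch, dC_Q/dC_A = −r_Q/(r_P+r_Q) = −k₂/(k₂+k₁·C_A).
Integrating from C_{A0} to C_A: C_Q = (3.67/0.0821)·ln[(3.67+0.0821·1.43)/(3.67+0.0821·0.844)] = 44.70·ln(3.787/3.739) = 0.5718 mol/L.
Then C_P = (C_{A0}−C_A) − C_Q = 0.5863 − 0.5718 = 0.01453 mol/L.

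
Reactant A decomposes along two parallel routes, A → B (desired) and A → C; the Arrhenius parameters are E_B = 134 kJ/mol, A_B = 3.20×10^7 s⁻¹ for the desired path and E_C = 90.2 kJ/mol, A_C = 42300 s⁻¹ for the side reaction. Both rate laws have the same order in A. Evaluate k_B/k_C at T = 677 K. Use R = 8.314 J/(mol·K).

k_B/k_C = (A_B/A_C)·exp[−(E_B−E_C)/(RT)] = (A_B/A_C)·exp[(E_C−E_B)/(RT)].
(E_C−E_B)/(RT) = (90.2−134)×10³/(8.314×677) = -43800/5629 = -7.782.
k_B/k_C = (3.20×10^7/42300)·exp(-7.782) = 756.5 × 4.173×10^-4 = 0.316.

0.316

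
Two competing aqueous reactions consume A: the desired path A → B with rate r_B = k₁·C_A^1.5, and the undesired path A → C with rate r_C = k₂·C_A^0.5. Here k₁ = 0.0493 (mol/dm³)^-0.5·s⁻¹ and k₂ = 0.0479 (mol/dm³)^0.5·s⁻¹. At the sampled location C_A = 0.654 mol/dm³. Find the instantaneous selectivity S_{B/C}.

0.673

S_{B/C} = r_B/r_C = (k₁·C_A^1.5)/(k₂·C_A^0.5) = (k₁/k₂)·C_A.
= (0.0493×0.6540^1.5) / (0.0479×0.6540^0.5) = 0.02607/0.03874 = 0.673.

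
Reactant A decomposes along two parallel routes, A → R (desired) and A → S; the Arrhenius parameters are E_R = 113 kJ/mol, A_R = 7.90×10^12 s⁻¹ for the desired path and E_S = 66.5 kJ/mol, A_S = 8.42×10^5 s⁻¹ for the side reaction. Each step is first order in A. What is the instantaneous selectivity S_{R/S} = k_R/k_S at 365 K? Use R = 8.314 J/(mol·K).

k_R/k_S = (A_R/A_S)·exp[−(E_R−E_S)/(RT)] = (A_R/A_S)·exp[(E_S−E_R)/(RT)].
(E_S−E_R)/(RT) = (66.5−113)×10³/(8.314×365) = -46500/3035 = -15.32.
k_R/k_S = (7.90×10^12/8.42×10^5)·exp(-15.32) = 9.382×10^6 × 2.214×10^-7 = 2.08.
Since E_R > E_S, raising the temperature improves selectivity toward R.

2.08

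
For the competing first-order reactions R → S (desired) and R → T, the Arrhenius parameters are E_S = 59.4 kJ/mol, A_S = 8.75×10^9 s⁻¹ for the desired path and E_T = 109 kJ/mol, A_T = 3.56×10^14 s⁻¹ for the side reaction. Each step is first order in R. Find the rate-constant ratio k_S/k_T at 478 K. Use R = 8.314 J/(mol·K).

6.47

With equal orders, S_{S/T} = k_S/k_T = (A_S/A_T)·exp[(E_T−E_S)/(RT)].
(E_T−E_S)/(RT) = (109−59.4)×10³/(8.314×478) = 49600/3974 = 12.48.
k_S/k_T = (8.75×10^9/3.56×10^14)·exp(12.48) = 2.458×10^-5 × 2.632×10^5 = 6.47.
Since E_S < E_T, lowering the temperature improves selectivity toward S.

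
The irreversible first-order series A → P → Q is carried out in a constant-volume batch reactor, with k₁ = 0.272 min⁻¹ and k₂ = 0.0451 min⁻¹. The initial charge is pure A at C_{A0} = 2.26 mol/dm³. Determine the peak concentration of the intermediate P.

1.58 mol/dm³

For a first-order series the maximum intermediate yield is C_{P,max}/C_{A0} = (k₁/k₂)^[k₂/(k₂−k₁)].
= (0.272/0.0451)^(0.0451/(0.0451−0.272)) = (6.031)^(-0.1988) = 0.6997.
C_{P,max} = 0.6997×2.26 = 1.58 mol/dm³.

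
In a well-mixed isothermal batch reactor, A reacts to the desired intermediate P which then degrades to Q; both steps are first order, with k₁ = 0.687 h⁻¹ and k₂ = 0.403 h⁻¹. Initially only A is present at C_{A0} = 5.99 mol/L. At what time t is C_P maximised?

1.88 h

For first-order series the maximum of C_P occurs at t_opt = ln(k₂/k₁)/(k₂−k₁).
= ln(0.403/0.687)/(0.403−0.687) = ln(0.5866)/-0.2840 = -0.5334/-0.2840 = 1.88 h.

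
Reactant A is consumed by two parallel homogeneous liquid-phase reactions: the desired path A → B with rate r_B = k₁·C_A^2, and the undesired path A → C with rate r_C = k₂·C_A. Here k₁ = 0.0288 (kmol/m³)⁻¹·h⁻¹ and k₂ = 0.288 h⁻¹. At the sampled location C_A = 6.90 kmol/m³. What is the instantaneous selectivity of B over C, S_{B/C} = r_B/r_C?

0.690

S_{B/C} = r_B/r_C = (k₁·C_A^2)/(k₂·C_A) = (k₁/k₂)·C_A.
= (0.0288×6.900^2) / (0.288×6.900) = 1.371/1.987 = 0.690.
Since the desired path is higher order in A, keeping C_A high (PFR or concentrated feed) favours B.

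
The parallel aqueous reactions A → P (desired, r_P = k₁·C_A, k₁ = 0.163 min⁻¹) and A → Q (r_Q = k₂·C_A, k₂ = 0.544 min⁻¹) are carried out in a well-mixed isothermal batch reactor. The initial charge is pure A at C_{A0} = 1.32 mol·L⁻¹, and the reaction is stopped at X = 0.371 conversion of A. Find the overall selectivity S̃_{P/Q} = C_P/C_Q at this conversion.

C_A = C_{A0}(1−X) = 0.8303 mol·L⁻¹.
Both paths are first order in A, so the instantaneous fraction to P is constant: dC_P/d(−C_A) = k₁/(k₁+k₂) = 0.2306.
C_P = 0.2306·(C_{A0}−C_A) = 0.2306×0.4897 = 0.113 mol·L⁻¹.
C_Q = (C_{A0}−C_A)−C_P = 0.3768 mol·L⁻¹; S̃_{P/Q} = 0.1129/0.3768 = 0.300.

0.300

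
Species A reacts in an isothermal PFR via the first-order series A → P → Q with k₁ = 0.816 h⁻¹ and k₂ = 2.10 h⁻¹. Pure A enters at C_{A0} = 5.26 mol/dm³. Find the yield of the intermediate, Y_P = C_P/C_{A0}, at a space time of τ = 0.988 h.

For first-order series with pure A initially, C_P(τ) = k₁C_{A0}/(k₂−k₁)·(e^(−k₁τ) − e^(−k₂τ)).
e^(−k₁τ) = e^(−0.816×0.988) = e^(−0.8062) = 0.4465; e^(−k₂τ) = e^(−2.075) = 0.1256.
C_P = 0.816×5.26/(2.10−0.816) × (0.4465−0.1256) = 3.343×0.3210 = 1.073 mol/dm³.
Y_P = C_P/C_{A0} = 1.073/5.26 = 0.204.

0.204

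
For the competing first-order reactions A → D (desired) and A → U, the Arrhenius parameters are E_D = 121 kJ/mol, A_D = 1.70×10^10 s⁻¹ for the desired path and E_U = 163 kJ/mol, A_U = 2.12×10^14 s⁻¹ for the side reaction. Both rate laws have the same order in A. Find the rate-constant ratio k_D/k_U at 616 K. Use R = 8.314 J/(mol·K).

With equal orders, S_{D/U} = k_D/k_U = (A_D/A_U)·exp[(E_U−E_D)/(RT)].
(E_U−E_D)/(RT) = (163−121)×10³/(8.314×616) = 42000/5121 = 8.201.
k_D/k_U = (1.70×10^10/2.12×10^14)·exp(8.201) = 8.019×10^-5 × 3644 = 0.292.

0.292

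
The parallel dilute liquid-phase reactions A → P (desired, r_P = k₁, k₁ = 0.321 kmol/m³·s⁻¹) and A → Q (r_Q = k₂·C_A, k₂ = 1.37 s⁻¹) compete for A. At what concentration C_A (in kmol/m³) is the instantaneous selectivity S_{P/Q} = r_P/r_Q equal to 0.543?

0.432 kmol/m³

S_{P/Q} = (k₁/k₂)·C_A⁻¹ ⇒ C_A = (S·k₂/k₁)^(-1).
= (0.543×1.37/0.321)^(-1) = (2.317)^(-1) = 0.432 kmol/m³.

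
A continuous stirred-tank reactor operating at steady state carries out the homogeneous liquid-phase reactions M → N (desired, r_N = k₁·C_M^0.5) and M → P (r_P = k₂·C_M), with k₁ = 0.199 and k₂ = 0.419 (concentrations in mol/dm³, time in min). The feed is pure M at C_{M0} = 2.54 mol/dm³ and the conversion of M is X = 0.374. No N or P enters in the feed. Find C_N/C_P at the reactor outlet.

0.377

Exit C_M = C_{M0}(1−X) = 2.54×0.626 = 1.590 mol/dm³.
Rates in a CSTR are evaluated at the outlet concentration: r_N = 0.199×1.590^0.5 = 0.2509, r_P = 0.419×1.590 = 0.6662.
Overall selectivity = C_N/C_P = r_Nτ/(r_Pτ) = r_N/r_P = 0.377.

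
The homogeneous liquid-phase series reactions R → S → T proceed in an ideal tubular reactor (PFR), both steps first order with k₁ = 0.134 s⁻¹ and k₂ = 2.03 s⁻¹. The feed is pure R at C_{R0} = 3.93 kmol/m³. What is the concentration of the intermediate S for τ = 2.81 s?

The intermediate concentration in a first-order A→B→C sequence is C_S = k₁C_{R0}(e^(−k₁τ) − e^(−k₂τ))/(k₂−k₁).
e^(−k₁τ) = e^(−0.134×2.81) = e^(−0.3765) = 0.6862; e^(−k₂τ) = e^(−5.704) = 0.003332.
C_S = 0.134×3.93/(2.03−0.134) × (0.6862−0.003332) = 0.2778×0.6829 = 0.1897 kmol/m³.

0.190 kmol/m³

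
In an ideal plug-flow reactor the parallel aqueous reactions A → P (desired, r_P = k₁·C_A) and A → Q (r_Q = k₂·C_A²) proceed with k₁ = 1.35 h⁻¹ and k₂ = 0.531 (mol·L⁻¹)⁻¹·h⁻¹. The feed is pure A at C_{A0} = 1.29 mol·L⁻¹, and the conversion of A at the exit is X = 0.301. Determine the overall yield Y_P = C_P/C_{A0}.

C_A = C_{A0}(1−X) = 0.9017 mol·L⁻¹.
Along a PFR/batch, dC_P/dC_A = −r_P/(r_P+r_Q) = −k₁/(k₁+k₂·C_A).
Integrating from C_{A0} to C_A: C_P = (1.35/0.531)·ln[(1.35+0.531·1.29)/(1.35+0.531·0.902)] = 2.542·ln(2.035/1.829) = 0.2716 mol·L⁻¹.
Y_P = C_P/C_{A0} = 0.2716/1.29 = 0.211.

0.211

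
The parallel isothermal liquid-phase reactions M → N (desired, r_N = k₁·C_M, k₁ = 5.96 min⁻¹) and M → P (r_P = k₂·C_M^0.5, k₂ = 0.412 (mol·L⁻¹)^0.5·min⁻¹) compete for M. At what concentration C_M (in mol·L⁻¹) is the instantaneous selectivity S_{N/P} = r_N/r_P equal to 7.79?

S_{N/P} = (k₁/k₂)·C_M^0.5 ⇒ C_M = (S·k₂/k₁)^(2).
= (7.79×0.412/5.96)^(2) = (0.5385)^(2) = 0.290 mol·L⁻¹.

0.290 mol·L⁻¹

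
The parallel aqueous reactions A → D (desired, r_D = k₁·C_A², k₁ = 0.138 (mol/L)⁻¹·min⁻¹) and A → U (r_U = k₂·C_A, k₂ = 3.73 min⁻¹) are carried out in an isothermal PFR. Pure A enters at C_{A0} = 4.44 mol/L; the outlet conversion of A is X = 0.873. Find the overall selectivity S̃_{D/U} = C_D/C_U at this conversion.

0.0910

C_A = C_{A0}(1−X) = 0.5639 mol/L.
Along a PFR/batch, dC_U/dC_A = −r_U/(r_D+r_U) = −k₂/(k₂+k₁·C_A).
Integrating from C_{A0} to C_A: C_U = (3.73/0.138)·ln[(3.73+0.138·4.44)/(3.73+0.138·0.564)] = 27.03·ln(4.343/3.808) = 3.553 mol/L.
Then C_D = (C_{A0}−C_A) − C_U = 3.876 − 3.553 = 0.3233 mol/L.
S̃_{D/U} = C_D/C_U = 0.3233/3.553 = 0.0910.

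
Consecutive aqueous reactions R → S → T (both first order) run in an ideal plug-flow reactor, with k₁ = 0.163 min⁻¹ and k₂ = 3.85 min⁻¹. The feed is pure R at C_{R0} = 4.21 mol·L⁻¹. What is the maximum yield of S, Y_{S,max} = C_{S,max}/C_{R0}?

For a first-order series the maximum intermediate yield is C_{S,max}/C_{R0} = (k₁/k₂)^[k₂/(k₂−k₁)].
= (0.163/3.85)^(3.85/(3.85−0.163)) = (0.04234)^(1.044) = 0.03681.

0.0368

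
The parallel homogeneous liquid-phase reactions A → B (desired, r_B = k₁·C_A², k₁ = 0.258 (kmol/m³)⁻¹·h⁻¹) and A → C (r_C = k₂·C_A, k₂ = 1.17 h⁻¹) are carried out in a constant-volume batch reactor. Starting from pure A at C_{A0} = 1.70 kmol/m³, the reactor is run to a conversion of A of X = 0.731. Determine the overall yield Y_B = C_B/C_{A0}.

C_A = C_{A0}(1−X) = 0.4573 kmol/m³.
Along a PFR/batch, dC_C/dC_A = −r_C/(r_B+r_C) = −k₂/(k₂+k₁·C_A).
Integrating from C_{A0} to C_A: C_C = (1.17/0.258)·ln[(1.17+0.258·1.70)/(1.17+0.258·0.457)] = 4.535·ln(1.609/1.288) = 1.008 kmol/m³.
Then C_B = (C_{A0}−C_A) − C_C = 1.243 − 1.008 = 0.2347 kmol/m³.
Y_B = C_B/C_{A0} = 0.2347/1.70 = 0.138.

0.138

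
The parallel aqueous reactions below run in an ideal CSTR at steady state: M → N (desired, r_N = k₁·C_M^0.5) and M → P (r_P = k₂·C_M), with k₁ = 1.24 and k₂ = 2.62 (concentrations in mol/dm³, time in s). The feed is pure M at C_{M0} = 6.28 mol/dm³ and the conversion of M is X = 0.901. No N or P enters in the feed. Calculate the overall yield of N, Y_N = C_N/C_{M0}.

0.338

Exit C_M = C_{M0}(1−X) = 6.28×0.0990 = 0.6217 mol/dm³.
A CSTR operates uniformly at the exit composition, giving r_N = 0.9777 and r_P = 1.629 (each k·C_M^n at C_M = 0.6217).
Fraction of consumed M going to N: r_N/(r_N+r_P) = 0.3751.
C_N = 0.3751·C_{M0}·X = 0.3751×6.28×0.901 = 2.12 mol/dm³; Y_N = C_N/C_{M0} = 0.338.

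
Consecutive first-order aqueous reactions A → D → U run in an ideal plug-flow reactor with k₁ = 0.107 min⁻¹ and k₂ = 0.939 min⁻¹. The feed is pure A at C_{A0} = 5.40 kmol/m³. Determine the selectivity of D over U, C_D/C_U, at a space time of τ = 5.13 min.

The intermediate concentration in a first-order A→B→C sequence is C_D = k₁C_{A0}(e^(−k₁τ) − e^(−k₂τ))/(k₂−k₁).
e^(−k₁τ) = e^(−0.107×5.13) = e^(−0.5489) = 0.5776; e^(−k₂τ) = e^(−4.817) = 0.008090.
C_D = 0.107×5.40/(0.939−0.107) × (0.5776−0.008090) = 0.6945×0.5695 = 0.3955 kmol/m³.
C_A = C_{A0}e^(−k₁τ) = 3.119 kmol/m³, so C_U = C_{A0}−C_A−C_D = 1.886 kmol/m³; C_D/C_U = 0.210.

0.210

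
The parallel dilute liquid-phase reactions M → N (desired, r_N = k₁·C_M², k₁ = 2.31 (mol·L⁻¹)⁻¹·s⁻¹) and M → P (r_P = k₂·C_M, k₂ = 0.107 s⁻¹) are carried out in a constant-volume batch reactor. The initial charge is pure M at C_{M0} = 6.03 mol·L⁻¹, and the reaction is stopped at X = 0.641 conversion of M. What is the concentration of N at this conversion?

C_M = C_{M0}(1−X) = 2.165 mol·L⁻¹.
Along a PFR/batch, dC_P/dC_M = −r_P/(r_N+r_P) = −k₂/(k₂+k₁·C_M).
Integrating from C_{M0} to C_M: C_P = (0.107/2.31)·ln[(0.107+2.31·6.03)/(0.107+2.31·2.16)] = 0.04632·ln(14.04/5.108) = 0.04683 mol·L⁻¹.
Then C_N = (C_{M0}−C_M) − C_P = 3.865 − 0.04683 = 3.818 mol·L⁻¹.

3.82 mol·L⁻¹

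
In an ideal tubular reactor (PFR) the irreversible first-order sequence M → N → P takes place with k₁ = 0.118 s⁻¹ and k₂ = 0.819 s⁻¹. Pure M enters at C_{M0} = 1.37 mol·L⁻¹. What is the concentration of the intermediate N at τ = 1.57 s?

0.128 mol·L⁻¹

For first-order series with pure M initially, C_N(τ) = k₁C_{M0}/(k₂−k₁)·(e^(−k₁τ) − e^(−k₂τ)).
e^(−k₁τ) = e^(−0.118×1.57) = e^(−0.1853) = 0.8309; e^(−k₂τ) = e^(−1.286) = 0.2764.
C_N = 0.118×1.37/(0.819−0.118) × (0.8309−0.2764) = 0.2306×0.5545 = 0.1279 mol·L⁻¹.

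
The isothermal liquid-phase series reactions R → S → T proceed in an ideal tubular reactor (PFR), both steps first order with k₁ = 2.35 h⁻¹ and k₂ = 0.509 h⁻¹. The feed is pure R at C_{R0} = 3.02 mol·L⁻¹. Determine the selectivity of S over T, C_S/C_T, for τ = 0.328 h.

10.3

For first-order series with pure R initially, C_S(τ) = k₁C_{R0}/(k₂−k₁)·(e^(−k₁τ) − e^(−k₂τ)).
e^(−k₁τ) = e^(−2.35×0.328) = e^(−0.7708) = 0.4626; e^(−k₂τ) = e^(−0.1670) = 0.8462.
C_S = 2.35×3.02/(0.509−2.35) × (0.4626−0.8462) = (-3.855)×(-0.3836) = 1.479 mol·L⁻¹.
C_R = C_{R0}e^(−k₁τ) = 1.397 mol·L⁻¹, so C_T = C_{R0}−C_R−C_S = 0.1441 mol·L⁻¹; C_S/C_T = 10.3.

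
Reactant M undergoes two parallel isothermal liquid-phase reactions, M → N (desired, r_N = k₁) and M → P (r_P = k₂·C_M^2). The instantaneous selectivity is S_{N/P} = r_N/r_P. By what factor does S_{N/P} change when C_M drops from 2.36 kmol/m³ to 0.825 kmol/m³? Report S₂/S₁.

8.18

S_{N/P} = (k₁/k₂)·C_M^-2, so S₂/S₁ = (C_{M,2}/C_{M,1})^-2.
= (0.825/2.36)^(-2) = (0.3496)^(-2) = 8.18.
Selectivity toward N rises as C_M falls — low-concentration operation is favoured.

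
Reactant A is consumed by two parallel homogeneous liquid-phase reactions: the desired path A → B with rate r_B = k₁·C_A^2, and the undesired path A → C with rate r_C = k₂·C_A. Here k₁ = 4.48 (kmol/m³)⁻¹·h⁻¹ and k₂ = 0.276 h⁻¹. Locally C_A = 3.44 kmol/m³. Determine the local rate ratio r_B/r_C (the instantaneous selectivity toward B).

S_{B/C} = r_B/r_C = (k₁·C_A^2)/(k₂·C_A) = (k₁/k₂)·C_A.
= (4.48×3.440^2) / (0.276×3.440) = 53.01/0.9494 = 55.8.
Since the desired path is higher order in A, keeping C_A high (PFR or concentrated feed) favours B.

55.8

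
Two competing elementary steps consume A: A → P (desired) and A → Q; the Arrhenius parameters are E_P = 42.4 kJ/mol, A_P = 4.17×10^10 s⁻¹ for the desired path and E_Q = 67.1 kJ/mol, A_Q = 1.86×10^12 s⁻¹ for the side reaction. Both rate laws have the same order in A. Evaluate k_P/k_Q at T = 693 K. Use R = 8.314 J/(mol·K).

1.63

k_P/k_Q = (A_P/A_Q)·exp[−(E_P−E_Q)/(RT)] = (A_P/A_Q)·exp[(E_Q−E_P)/(RT)].
(E_Q−E_P)/(RT) = (67.1−42.4)×10³/(8.314×693) = 24700/5762 = 4.287.
k_P/k_Q = (4.17×10^10/1.86×10^12)·exp(4.287) = 0.02242 × 72.75 = 1.63.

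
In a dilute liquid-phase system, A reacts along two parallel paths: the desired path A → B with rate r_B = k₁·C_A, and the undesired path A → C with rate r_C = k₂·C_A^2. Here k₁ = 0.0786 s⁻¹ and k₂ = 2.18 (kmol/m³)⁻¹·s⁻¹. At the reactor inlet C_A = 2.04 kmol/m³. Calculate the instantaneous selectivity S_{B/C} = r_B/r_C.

0.0177

S_{B/C} = r_B/r_C = (k₁·C_A)/(k₂·C_A^2) = (k₁/k₂)·C_A⁻¹.
= (0.0786×2.040) / (2.18×2.040^2) = 0.1603/9.072 = 0.0177.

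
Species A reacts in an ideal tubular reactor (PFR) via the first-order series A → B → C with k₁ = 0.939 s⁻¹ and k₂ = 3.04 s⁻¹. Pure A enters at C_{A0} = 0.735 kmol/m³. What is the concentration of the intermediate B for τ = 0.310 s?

0.118 kmol/m³

The intermediate concentration in a first-order A→B→C sequence is C_B = k₁C_{A0}(e^(−k₁τ) − e^(−k₂τ))/(k₂−k₁).
e^(−k₁τ) = e^(−0.939×0.310) = e^(−0.2911) = 0.7474; e^(−k₂τ) = e^(−0.9424) = 0.3897.
C_B = 0.939×0.735/(3.04−0.939) × (0.7474−0.3897) = 0.3285×0.3578 = 0.1175 kmol/m³.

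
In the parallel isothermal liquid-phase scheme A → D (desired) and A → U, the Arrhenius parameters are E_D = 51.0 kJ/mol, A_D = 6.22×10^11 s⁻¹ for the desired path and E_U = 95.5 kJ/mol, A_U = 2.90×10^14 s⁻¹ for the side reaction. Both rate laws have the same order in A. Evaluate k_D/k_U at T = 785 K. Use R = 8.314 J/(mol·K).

With equal orders, S_{D/U} = k_D/k_U = (A_D/A_U)·exp[(E_U−E_D)/(RT)].
(E_U−E_D)/(RT) = (95.5−51.0)×10³/(8.314×785) = 44500/6526 = 6.818.
k_D/k_U = (6.22×10^11/2.90×10^14)·exp(6.818) = 0.002145 × 914.5 = 1.96.
Since E_D < E_U, lowering the temperature improves selectivity toward D.

1.96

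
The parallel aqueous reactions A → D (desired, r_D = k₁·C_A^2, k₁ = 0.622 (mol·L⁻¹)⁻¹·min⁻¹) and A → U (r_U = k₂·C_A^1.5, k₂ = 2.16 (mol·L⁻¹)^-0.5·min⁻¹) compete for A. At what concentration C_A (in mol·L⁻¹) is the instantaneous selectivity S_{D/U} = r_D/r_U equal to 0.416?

2.09 mol·L⁻¹

S_{D/U} = (k₁/k₂)·C_A^0.5 ⇒ C_A = (S·k₂/k₁)^(2).
= (0.416×2.16/0.622)^(2) = (1.445)^(2) = 2.09 mol·L⁻¹.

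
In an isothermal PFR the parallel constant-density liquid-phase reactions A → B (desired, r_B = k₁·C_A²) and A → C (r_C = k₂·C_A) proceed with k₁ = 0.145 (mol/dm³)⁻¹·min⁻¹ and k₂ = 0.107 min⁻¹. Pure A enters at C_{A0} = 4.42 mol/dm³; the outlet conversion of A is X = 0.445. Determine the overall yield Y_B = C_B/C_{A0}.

C_A = C_{A0}(1−X) = 2.453 mol/dm³.
Along a PFR/batch, dC_C/dC_A = −r_C/(r_B+r_C) = −k₂/(k₂+k₁·C_A).
Integrating from C_{A0} to C_A: C_C = (0.107/0.145)·ln[(0.107+0.145·4.42)/(0.107+0.145·2.45)] = 0.7379·ln(0.7479/0.4627) = 0.3543 mol/dm³.
Then C_B = (C_{A0}−C_A) − C_C = 1.967 − 0.3543 = 1.613 mol/dm³.
Y_B = C_B/C_{A0} = 1.613/4.42 = 0.365.

0.365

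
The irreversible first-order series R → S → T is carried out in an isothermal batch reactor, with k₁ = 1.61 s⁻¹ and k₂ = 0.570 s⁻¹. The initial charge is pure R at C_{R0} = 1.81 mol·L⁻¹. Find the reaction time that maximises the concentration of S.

0.998 s

For first-order series the maximum of C_S occurs at t_opt = ln(k₂/k₁)/(k₂−k₁).
= ln(0.570/1.61)/(0.570−1.61) = ln(0.3540)/-1.040 = -1.038/-1.040 = 0.998 s.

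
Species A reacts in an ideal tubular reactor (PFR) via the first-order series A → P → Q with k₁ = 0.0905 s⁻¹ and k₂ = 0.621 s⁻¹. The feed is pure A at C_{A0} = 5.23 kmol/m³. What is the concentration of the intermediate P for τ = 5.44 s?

Solving the coupled first-order balances gives C_P(τ) = [k₁/(k₂−k₁)]·C_{A0}·(e^(−k₁τ) − e^(−k₂τ)).
e^(−k₁τ) = e^(−0.0905×5.44) = e^(−0.4923) = 0.6112; e^(−k₂τ) = e^(−3.378) = 0.03411.
C_P = 0.0905×5.23/(0.621−0.0905) × (0.6112−0.03411) = 0.8922×0.5771 = 0.5149 kmol/m³.

0.515 kmol/m³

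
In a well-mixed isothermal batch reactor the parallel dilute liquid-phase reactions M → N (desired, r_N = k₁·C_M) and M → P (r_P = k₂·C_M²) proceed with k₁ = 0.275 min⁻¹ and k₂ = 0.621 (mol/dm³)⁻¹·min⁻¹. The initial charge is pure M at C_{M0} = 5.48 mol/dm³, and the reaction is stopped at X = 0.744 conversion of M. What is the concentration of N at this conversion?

C_M = C_{M0}(1−X) = 1.403 mol/dm³.
Along a PFR/batch, dC_N/dC_M = −r_N/(r_N+r_P) = −k₁/(k₁+k₂·C_M).
Integrating from C_{M0} to C_M: C_N = (0.275/0.621)·ln[(0.275+0.621·5.48)/(0.275+0.621·1.40)] = 0.4428·ln(3.678/1.146) = 0.5163 mol/dm³.

0.516 mol/dm³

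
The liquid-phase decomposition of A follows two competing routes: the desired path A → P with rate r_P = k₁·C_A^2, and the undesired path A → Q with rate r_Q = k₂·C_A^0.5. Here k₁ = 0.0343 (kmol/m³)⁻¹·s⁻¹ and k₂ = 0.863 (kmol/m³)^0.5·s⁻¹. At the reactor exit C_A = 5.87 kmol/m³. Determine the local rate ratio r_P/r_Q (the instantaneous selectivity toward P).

0.565

S_{P/Q} = r_P/r_Q = (k₁·C_A^2)/(k₂·C_A^0.5) = (k₁/k₂)·C_A^1.5.
= (0.0343×5.870^2) / (0.863×5.870^0.5) = 1.182/2.091 = 0.565.
Since the desired path is higher order in A, keeping C_A high (PFR or concentrated feed) favours P.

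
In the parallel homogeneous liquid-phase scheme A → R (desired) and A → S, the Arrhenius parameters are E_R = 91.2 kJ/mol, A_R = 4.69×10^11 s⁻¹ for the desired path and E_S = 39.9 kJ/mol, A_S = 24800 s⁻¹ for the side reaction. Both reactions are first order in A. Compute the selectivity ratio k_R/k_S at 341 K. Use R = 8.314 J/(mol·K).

0.262

With equal orders, S_{R/S} = k_R/k_S = (A_R/A_S)·exp[(E_S−E_R)/(RT)].
(E_S−E_R)/(RT) = (39.9−91.2)×10³/(8.314×341) = -51300/2835 = -18.09.
k_R/k_S = (4.69×10^11/24800)·exp(-18.09) = 1.891×10^7 × 1.385×10^-8 = 0.262.
Since E_R > E_S, raising the temperature improves selectivity toward R.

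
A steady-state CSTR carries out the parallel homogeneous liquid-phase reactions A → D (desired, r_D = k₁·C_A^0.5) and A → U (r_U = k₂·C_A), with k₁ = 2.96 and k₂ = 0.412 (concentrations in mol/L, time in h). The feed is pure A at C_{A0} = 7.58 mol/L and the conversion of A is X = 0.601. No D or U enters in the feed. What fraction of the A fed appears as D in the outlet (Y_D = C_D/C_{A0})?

Exit C_A = C_{A0}(1−X) = 7.58×0.399 = 3.024 mol/L.
A CSTR operates uniformly at the exit composition, giving r_D = 5.148 and r_U = 1.246 (each k·C_A^n at C_A = 3.024).
Fraction of consumed A going to D: r_D/(r_D+r_U) = 0.8051.
C_D = 0.8051·C_{A0}·X = 0.8051×7.58×0.601 = 3.67 mol/L; Y_D = C_D/C_{A0} = 0.484.

0.484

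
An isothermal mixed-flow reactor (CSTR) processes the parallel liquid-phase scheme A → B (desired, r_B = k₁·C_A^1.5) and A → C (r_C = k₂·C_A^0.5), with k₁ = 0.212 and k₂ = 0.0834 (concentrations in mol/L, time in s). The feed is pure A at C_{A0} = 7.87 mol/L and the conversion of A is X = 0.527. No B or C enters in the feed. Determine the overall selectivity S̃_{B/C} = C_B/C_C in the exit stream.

9.46

Exit C_A = C_{A0}(1−X) = 7.87×0.473 = 3.723 mol/L.
A CSTR operates uniformly at the exit composition, giving r_B = 1.523 and r_C = 0.1609 (each k·C_A^n at C_A = 3.723).
Overall selectivity = C_B/C_C = r_Bτ/(r_Cτ) = r_B/r_C = 9.46.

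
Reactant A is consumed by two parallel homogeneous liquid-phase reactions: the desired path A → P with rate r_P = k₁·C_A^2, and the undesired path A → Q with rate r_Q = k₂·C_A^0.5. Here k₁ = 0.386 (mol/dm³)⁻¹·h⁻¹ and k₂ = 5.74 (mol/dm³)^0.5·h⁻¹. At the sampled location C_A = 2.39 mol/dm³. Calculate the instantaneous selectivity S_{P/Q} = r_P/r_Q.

0.248

S_{P/Q} = r_P/r_Q = (k₁·C_A^2)/(k₂·C_A^0.5) = (k₁/k₂)·C_A^1.5.
= (0.386×2.390^2) / (5.74×2.390^0.5) = 2.205/8.874 = 0.248.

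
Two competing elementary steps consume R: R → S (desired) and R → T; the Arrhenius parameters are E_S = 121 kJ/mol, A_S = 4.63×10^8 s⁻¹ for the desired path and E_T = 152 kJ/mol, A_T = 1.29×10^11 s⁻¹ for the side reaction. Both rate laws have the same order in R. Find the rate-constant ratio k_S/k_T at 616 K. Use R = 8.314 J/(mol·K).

With equal orders, S_{S/T} = k_S/k_T = (A_S/A_T)·exp[(E_T−E_S)/(RT)].
(E_T−E_S)/(RT) = (152−121)×10³/(8.314×616) = 31000/5121 = 6.053.
k_S/k_T = (4.63×10^8/1.29×10^11)·exp(6.053) = 0.003589 × 425.4 = 1.53.
Since E_S < E_T, lowering the temperature improves selectivity toward S.

1.53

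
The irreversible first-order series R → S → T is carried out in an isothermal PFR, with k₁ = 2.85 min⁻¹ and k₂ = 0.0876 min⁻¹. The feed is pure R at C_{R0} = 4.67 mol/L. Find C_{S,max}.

4.18 mol/L

At the optimum, C_{S,max}/C_{R0} = (k₁/k₂)^[k₂/(k₂−k₁)].
= (2.85/0.0876)^(0.0876/(0.0876−2.85)) = (32.53)^(-0.03171) = 0.8954.
C_{S,max} = 0.8954×4.67 = 4.18 mol/L.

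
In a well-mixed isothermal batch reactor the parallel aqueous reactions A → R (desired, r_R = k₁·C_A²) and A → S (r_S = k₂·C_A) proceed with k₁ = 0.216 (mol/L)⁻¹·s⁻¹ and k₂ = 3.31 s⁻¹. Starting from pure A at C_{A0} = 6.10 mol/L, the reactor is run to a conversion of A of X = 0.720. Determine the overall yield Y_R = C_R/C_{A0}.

0.144

C_A = C_{A0}(1−X) = 1.708 mol/L.
Along a PFR/batch, dC_S/dC_A = −r_S/(r_R+r_S) = −k₂/(k₂+k₁·C_A).
Integrating from C_{A0} to C_A: C_S = (3.31/0.216)·ln[(3.31+0.216·6.10)/(3.31+0.216·1.71)] = 15.32·ln(4.628/3.679) = 3.516 mol/L.
Then C_R = (C_{A0}−C_A) − C_S = 4.392 − 3.516 = 0.8764 mol/L.
Y_R = C_R/C_{A0} = 0.8764/6.10 = 0.144.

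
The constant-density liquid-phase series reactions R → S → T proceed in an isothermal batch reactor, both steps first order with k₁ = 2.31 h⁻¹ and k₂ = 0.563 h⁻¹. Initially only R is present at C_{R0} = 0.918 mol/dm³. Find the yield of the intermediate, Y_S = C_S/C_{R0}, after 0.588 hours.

For first-order series with pure R initially, C_S(t) = k₁C_{R0}/(k₂−k₁)·(e^(−k₁t) − e^(−k₂t)).
e^(−k₁t) = e^(−2.31×0.588) = e^(−1.358) = 0.2571; e^(−k₂t) = e^(−0.3310) = 0.7182.
C_S = 2.31×0.918/(0.563−2.31) × (0.2571−0.7182) = (-1.214)×(-0.4611) = 0.5597 mol/dm³.
Y_S = C_S/C_{R0} = 0.5597/0.918 = 0.610.

0.610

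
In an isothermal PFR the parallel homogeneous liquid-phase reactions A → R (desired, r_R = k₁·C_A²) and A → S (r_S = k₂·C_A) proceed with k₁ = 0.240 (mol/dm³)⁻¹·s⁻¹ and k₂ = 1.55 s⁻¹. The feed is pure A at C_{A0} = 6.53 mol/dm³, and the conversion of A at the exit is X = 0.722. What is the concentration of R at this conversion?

C_A = C_{A0}(1−X) = 1.815 mol/dm³.
Along a PFR/batch, dC_S/dC_A = −r_S/(r_R+r_S) = −k₂/(k₂+k₁·C_A).
Integrating from C_{A0} to C_A: C_S = (1.55/0.240)·ln[(1.55+0.240·6.53)/(1.55+0.240·1.82)] = 6.458·ln(3.117/1.986) = 2.913 mol/dm³.
Then C_R = (C_{A0}−C_A) − C_S = 4.715 − 2.913 = 1.802 mol/dm³.

1.80 mol/dm³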